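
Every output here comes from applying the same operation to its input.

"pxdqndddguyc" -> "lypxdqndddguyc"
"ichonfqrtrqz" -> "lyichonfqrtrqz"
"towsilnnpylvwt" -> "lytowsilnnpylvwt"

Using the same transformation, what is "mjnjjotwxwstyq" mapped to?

lymjnjjotwxwstyq

What's happening: prepend "ly".
Applying that to "mjnjjotwxwstyq" gives "lymjnjjotwxwstyq".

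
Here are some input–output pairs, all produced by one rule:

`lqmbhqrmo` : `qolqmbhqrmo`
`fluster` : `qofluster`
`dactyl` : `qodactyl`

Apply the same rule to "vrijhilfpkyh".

Rule — prepend "qo".
"vrijhilfpkyh" → "qovrijhilfpkyh".

qovrijhilfpkyh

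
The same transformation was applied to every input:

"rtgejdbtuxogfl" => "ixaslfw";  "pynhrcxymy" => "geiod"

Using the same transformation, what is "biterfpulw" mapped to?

skigc

Looking at the pairs, the operation is to keep every other character starting from the first (positions 1st, 3rd, 5th, ...), then shift every letter 9 places backward in the alphabet (wrapping around).
Applying both steps to "biterfpulw": "btrpl", then "skigc".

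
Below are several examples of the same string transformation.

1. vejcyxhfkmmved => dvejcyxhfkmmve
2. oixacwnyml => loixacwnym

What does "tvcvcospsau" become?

What's happening: move the last character to the front.
Doing the same to "tvcvcospsau": "utvcvcospsa".

utvcvcospsa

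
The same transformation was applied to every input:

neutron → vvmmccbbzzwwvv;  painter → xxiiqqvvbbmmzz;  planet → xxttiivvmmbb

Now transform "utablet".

ccbbiijjttmmbb

The rule is to shift every letter 8 places forward in the alphabet (wrapping around), then double every character.
On "utablet": the first step gives "cbijtmb", and the second then gives "ccbbiijjttmmbb".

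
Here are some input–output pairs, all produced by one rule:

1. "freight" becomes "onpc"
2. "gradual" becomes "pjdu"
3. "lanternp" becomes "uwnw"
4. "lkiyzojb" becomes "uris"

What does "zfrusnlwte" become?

The rule is to keep every other character starting from the first (positions 1st, 3rd, 5th, ...), then shift every letter 9 places forward in the alphabet (wrapping around).
On "zfrusnlwte" that produces "iabuc".

iabuc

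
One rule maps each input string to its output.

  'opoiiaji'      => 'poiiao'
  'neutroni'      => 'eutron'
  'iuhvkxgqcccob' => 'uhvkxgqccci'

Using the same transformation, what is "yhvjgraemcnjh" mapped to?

hvjgraemcny

Rule — delete the last 2 characters, then move the first character to the end.
Starting from "yhvjgraemcnjh": after the first operation, "yhvjgraemcn"; after the second, "hvjgraemcny".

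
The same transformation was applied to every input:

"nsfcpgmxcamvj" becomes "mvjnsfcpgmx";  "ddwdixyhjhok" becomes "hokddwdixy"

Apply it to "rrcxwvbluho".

uhorrcxwv

What's happening: move the last 3 characters to the front (rotate right by 3), then delete the last 2 characters.
Applying both steps to "rrcxwvbluho": "uhorrcxwvbl", then "uhorrcxwv".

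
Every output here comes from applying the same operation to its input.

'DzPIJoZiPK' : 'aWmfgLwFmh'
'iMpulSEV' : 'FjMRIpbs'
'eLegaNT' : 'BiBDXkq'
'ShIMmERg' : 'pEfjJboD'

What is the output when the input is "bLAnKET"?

Each output is the input with this applied: shift every letter 3 places backward in the alphabet (wrapping around), then flip the case of every letter.
For "bLAnKET" the result is "YixKhbq".

YixKhbq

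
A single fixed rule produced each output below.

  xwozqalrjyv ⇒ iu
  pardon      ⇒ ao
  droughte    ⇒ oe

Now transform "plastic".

ae

Rule — shift every letter 11 places forward in the alphabet (wrapping around), then keep only the vowels.
Working it through for "plastic": intermediate "awldetn", final "ae".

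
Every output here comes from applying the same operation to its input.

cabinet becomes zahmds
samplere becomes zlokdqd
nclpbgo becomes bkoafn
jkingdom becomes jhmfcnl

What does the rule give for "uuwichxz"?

The rule is to shift every letter 1 place backward in the alphabet (wrapping around), then delete the first character.
Working it through for "uuwichxz": intermediate "ttvhbgwy", final "tvhbgwy".

tvhbgwy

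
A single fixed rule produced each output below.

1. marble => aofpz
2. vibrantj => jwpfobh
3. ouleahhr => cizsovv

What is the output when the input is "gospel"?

ucgds

Each output is the input with this applied: shift every letter 12 places backward in the alphabet (wrapping around), then delete the last character.
Applying both steps to "gospel": "ucgdsz", then "ucgds".
(Check on "marble": → "aofpzs" → "aofpz" ✓)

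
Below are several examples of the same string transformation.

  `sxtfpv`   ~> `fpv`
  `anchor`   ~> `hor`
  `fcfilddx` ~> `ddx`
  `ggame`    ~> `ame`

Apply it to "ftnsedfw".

dfw

Each output is the input with this applied: keep only the last 3 characters.
For "ftnsedfw" the result is "dfw".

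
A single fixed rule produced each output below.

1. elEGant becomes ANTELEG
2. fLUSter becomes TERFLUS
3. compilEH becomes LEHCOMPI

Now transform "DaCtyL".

TYLDAC

Each output is the input with this applied: move the last 3 characters to the front (rotate right by 3), then convert every letter to uppercase.
Starting from "DaCtyL": after the first operation, "tyLDaC"; after the second, "TYLDAC".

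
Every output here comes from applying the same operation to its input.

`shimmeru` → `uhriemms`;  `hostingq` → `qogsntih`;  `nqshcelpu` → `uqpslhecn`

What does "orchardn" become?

Looking at the pairs, the operation is to take characters alternately from the front and the back (1st, last, 2nd, 2nd-last, ...), then move the first character to the end.
Starting from "orchardn": after the first operation, "onrdcrha"; after the second, "nrdcrhao".
(Check on "shimmeru": → "suhriemm" → "uhriemms" ✓)

nrdcrhao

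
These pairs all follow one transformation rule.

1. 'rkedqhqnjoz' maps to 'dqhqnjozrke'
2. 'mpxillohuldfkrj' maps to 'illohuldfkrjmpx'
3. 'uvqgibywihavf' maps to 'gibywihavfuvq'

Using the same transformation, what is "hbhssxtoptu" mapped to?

Looking at the pairs, the operation is to move the first 3 characters to the end (rotate left by 3).
For "hbhssxtoptu" the result is "ssxtoptuhbh".

ssxtoptuhbh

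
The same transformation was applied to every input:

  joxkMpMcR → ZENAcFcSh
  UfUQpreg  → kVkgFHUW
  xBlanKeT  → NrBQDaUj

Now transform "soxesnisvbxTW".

IENUIDYILRNjm

The transformation: shift every letter 10 places backward in the alphabet (wrapping around), then flip the case of every letter.
Applying both steps to "soxesnisvbxTW": "ienuidyilrnJM", then "IENUIDYILRNjm".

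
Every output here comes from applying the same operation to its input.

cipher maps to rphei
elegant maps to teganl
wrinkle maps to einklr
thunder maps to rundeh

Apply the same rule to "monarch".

Looking at the pairs, the operation is to delete the first character, then swap the first and last characters.
Working it through for "monarch": intermediate "onarch", final "hnarco".

hnarco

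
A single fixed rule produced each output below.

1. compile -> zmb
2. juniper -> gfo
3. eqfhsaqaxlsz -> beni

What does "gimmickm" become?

djh

What's happening: keep one character in every 3, starting at position 1 (positions 1st, 4th, 7th, ...), then shift every letter 3 places backward in the alphabet (wrapping around).
On "gimmickm": the first step gives "gmk", and the second then gives "djh".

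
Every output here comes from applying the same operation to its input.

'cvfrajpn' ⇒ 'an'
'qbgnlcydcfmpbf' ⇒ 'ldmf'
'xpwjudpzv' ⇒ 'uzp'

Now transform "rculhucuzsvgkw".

Rule — move the first 2 characters to the end (rotate left by 2), then keep one character in every 3, starting at position 3 (positions 3rd, 6th, 9th, ...).
Doing the same to "rculhucuzsvgkw": "huvw".

huvw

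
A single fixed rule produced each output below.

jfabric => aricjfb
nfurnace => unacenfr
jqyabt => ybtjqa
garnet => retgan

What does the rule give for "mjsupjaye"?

spjayemju

In each case the input is transformed by: move the first 3 characters to the end (rotate left by 3), then swap the first and last characters.
Starting from "mjsupjaye": after the first operation, "upjayemjs"; after the second, "spjayemju".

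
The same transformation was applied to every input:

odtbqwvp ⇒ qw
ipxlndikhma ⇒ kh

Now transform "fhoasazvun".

zv

Each output is the input with this applied: move the last 2 characters to the front (rotate right by 2), then keep only the last 2 characters.
"fhoasazvun" → "zv".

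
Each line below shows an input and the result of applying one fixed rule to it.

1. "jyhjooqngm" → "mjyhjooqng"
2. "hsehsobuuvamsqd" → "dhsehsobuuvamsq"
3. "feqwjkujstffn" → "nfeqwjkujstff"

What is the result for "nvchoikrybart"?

The pattern: move the last character to the front.
"nvchoikrybart" → "tnvchoikrybar".

tnvchoikrybar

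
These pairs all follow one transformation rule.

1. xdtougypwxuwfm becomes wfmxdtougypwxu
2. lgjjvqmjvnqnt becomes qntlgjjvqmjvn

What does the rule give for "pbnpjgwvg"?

wvgpbnpjg

The transformation: move the last 3 characters to the front (rotate right by 3).
"pbnpjgwvg" → "wvgpbnpjg".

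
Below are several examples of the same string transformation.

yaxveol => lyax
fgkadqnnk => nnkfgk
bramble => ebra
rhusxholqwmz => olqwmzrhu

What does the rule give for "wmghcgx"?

xwmg

The transformation: move the first 3 characters to the end (rotate left by 3), then delete the first 3 characters.
On "wmghcgx": the first step gives "hcgxwmg", and the second then gives "xwmg".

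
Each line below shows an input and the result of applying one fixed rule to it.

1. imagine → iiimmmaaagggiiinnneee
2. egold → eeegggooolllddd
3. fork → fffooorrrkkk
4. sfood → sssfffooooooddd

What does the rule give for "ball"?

bbbaaallllll

In each case the input is transformed by: repeat every character 3 times.
"ball" → "bbbaaallllll".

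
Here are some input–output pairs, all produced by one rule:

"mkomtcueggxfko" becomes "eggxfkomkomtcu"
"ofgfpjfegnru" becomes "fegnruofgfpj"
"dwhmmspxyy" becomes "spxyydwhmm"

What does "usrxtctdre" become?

ctdreusrxt

Rule — swap the front and back halves of the string.
Doing the same to "usrxtctdre": "ctdreusrxt".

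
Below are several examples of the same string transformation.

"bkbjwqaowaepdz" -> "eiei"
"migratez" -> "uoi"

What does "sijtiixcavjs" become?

The pattern: shift every letter 8 places forward in the alphabet (wrapping around), then keep only the vowels.
"sijtiixcavjs" → "aqrbqqfkidra" → "aia".

aia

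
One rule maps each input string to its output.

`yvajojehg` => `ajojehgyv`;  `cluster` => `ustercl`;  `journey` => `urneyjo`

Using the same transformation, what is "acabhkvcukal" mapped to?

The rule is to move the first 2 characters to the end (rotate left by 2).
For "acabhkvcukal" the result is "abhkvcukalac".

abhkvcukalac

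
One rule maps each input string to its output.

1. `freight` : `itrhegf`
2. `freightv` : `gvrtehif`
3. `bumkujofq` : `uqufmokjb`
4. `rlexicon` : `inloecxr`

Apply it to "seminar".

ireamns

Each output is the input with this applied: take characters alternately from the front and the back (1st, last, 2nd, 2nd-last, ...), then swap the first and last characters.
"seminar" → "sreamni" → "ireamns".
(Check on "bumkujofq": → "bqufmokju" → "uqufmokjb" ✓)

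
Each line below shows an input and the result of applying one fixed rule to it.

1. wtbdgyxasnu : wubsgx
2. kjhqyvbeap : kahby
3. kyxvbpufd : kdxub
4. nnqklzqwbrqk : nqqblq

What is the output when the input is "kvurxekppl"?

Looking at the pairs, the operation is to keep every other character starting from the first (positions 1st, 3rd, 5th, ...), then take characters alternately from the front and the back (1st, last, 2nd, 2nd-last, ...).
Working it through for "kvurxekppl": intermediate "kuxkp", final "kpukx".
(Check on "kjhqyvbeap": → "khyba" → "kahby" ✓)

kpukx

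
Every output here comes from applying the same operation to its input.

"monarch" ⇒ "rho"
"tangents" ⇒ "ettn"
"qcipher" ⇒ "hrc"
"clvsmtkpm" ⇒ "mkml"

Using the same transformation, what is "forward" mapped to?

ado

The transformation: move the first 3 characters to the end (rotate left by 3), then keep every other character starting from the second (positions 2nd, 4th, 6th, ...).
Applying both steps to "forward": "wardfor", then "ado".
(Check on "monarch": → "archmon" → "rho" ✓)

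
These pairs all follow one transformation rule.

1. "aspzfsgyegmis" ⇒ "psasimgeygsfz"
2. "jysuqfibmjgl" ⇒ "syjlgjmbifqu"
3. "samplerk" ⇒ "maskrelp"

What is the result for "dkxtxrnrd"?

The transformation: reverse the string, then move the last 3 characters to the front (rotate right by 3).
"dkxtxrnrd" → "drnrxtxkd" → "xkddrnrxt".

xkddrnrxt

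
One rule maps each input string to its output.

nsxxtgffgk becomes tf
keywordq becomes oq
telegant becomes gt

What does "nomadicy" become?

dy

Rule — keep one character in every 3, starting at position 2 (positions 2nd, 5th, 8th, ...), then delete the first character.
On "nomadicy" that produces "dy".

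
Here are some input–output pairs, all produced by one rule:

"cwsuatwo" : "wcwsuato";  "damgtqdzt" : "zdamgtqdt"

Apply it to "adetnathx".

hadetnatx

Each output is the input with this applied: move the last character to the front, then swap the first and last characters.
For "adetnathx" the result is "hadetnatx".
(Check on "cwsuatwo": → "ocwsuatw" → "wcwsuato" ✓)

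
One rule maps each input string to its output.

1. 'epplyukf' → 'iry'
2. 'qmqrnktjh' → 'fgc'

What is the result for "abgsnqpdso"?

ugw

Rule — keep one character in every 3, starting at position 2 (positions 2nd, 5th, 8th, ...), then shift every letter 7 places backward in the alphabet (wrapping around).
Working it through for "abgsnqpdso": intermediate "bnd", final "ugw".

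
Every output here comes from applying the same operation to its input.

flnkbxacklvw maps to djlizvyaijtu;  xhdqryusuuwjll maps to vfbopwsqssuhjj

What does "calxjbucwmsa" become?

Looking at the pairs, the operation is to shift every letter 2 places backward in the alphabet (wrapping around).
On "calxjbucwmsa" that produces "ayjvhzsaukqy".

ayjvhzsaukqy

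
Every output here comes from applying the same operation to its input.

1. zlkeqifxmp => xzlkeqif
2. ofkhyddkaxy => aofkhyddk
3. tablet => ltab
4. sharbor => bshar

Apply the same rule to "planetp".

The transformation: delete the last 2 characters, then move the last character to the front.
Starting from "planetp": after the first operation, "plane"; after the second, "eplan".

eplan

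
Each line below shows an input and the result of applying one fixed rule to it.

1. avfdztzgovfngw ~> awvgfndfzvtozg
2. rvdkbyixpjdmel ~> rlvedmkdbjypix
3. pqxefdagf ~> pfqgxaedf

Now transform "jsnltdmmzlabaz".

jzsanblatldzmm

In each case the input is transformed by: take characters alternately from the front and the back (1st, last, 2nd, 2nd-last, ...).
Applying that to "jsnltdmmzlabaz" gives "jzsanblatldzmm".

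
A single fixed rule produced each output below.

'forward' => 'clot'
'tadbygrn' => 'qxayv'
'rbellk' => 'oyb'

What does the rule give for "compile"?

Looking at the pairs, the operation is to shift every letter 3 places backward in the alphabet (wrapping around), then delete the last 3 characters.
Applying both steps to "compile": "zljmfib", then "zljm".

zljm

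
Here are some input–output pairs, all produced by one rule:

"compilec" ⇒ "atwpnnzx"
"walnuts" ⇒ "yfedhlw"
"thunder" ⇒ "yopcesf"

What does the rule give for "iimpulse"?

afwdpttx

The pattern: move the first 3 characters to the end (rotate left by 3), then shift every letter 11 places forward in the alphabet (wrapping around).
For "iimpulse" the result is "afwdpttx".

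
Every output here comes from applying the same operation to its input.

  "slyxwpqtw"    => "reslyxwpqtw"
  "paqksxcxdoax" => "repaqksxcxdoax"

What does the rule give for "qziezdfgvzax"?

reqziezdfgvzax

The transformation: prepend "re".
On "qziezdfgvzax" that produces "reqziezdfgvzax".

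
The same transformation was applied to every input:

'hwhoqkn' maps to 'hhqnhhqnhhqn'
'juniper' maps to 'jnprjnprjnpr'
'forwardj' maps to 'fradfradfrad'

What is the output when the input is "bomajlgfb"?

bmjgbbmjgbbmjgb

The transformation: keep every other character starting from the first (positions 1st, 3rd, 5th, ...), then write the whole string 3 times in a row.
Starting from "bomajlgfb": after the first operation, "bmjgb"; after the second, "bmjgbbmjgbbmjgb".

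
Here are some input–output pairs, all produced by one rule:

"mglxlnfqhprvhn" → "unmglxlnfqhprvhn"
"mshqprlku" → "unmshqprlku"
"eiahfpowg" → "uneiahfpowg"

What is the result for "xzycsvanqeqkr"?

In each case the input is transformed by: prepend "un".
So "xzycsvanqeqkr" becomes "unxzycsvanqeqkr".

unxzycsvanqeqkr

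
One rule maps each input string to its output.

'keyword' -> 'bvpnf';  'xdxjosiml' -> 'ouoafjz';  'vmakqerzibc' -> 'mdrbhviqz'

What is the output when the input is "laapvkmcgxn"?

The rule is to delete the last 2 characters, then shift every letter 9 places backward in the alphabet (wrapping around).
Starting from "laapvkmcgxn": after the first operation, "laapvkmcg"; after the second, "crrgmbdtx".

crrgmbdtx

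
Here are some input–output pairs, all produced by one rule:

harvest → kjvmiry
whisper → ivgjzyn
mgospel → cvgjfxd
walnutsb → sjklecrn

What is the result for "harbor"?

Rule — reverse the string, then shift every letter 9 places backward in the alphabet (wrapping around).
For "harbor", step one produces "robrah"; step two turns that into "ifsiry".
(Check on "mgospel": → "lepsogm" → "cvgjfxd" ✓)

ifsiry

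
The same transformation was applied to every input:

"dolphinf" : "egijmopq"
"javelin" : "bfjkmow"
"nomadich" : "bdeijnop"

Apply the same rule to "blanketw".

bcflmoux

Rule — sort the characters into alphabetical order, then shift every letter 1 place forward in the alphabet (wrapping around).
Working it through for "blanketw": intermediate "abeklntw", final "bcflmoux".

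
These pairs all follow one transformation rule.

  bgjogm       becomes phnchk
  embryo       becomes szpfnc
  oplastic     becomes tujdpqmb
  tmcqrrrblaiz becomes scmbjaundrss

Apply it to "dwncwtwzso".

The pattern: shift every letter 1 place forward in the alphabet (wrapping around), then swap the front and back halves of the string.
Applying both steps to "dwncwtwzso": "exodxuxatp", then "uxatpexodx".

uxatpexodx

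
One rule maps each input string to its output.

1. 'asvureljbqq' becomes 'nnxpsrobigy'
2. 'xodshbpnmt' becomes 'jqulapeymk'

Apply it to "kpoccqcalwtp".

qmhmlzznzxit

Looking at the pairs, the operation is to shift every letter 3 places backward in the alphabet (wrapping around), then move the last 2 characters to the front (rotate right by 2).
Starting from "kpoccqcalwtp": after the first operation, "hmlzznzxitqm"; after the second, "qmhmlzznzxit".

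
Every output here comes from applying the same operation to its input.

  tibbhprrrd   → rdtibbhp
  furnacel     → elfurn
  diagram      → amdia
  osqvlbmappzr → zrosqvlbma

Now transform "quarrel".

elqua

The transformation: move the last 2 characters to the front (rotate right by 2), then delete the last 2 characters.
On "quarrel": the first step gives "elquarr", and the second then gives "elqua".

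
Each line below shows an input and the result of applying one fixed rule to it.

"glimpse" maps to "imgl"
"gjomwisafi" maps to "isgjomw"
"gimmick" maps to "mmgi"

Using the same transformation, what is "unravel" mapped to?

The pattern: delete the last 3 characters, then move the last 2 characters to the front (rotate right by 2).
"unravel" → "unra" → "raun".
(Check on "glimpse": → "glim" → "imgl" ✓)

raun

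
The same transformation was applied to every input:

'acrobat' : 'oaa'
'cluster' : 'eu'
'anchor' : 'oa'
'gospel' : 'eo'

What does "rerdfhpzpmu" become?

ue

The pattern: move the first 3 characters to the end (rotate left by 3), then keep only the vowels.
On "rerdfhpzpmu": the first step gives "dfhpzpmurer", and the second then gives "ue".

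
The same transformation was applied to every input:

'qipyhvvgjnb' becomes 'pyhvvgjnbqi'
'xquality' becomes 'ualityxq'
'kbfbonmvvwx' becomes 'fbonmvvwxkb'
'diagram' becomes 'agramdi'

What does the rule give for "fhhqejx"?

Each output is the input with this applied: move the first 2 characters to the end (rotate left by 2).
So "fhhqejx" becomes "hqejxfh".

hqejxfh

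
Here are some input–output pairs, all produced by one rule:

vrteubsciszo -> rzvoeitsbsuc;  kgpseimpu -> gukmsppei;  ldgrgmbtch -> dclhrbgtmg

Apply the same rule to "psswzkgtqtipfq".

The transformation: swap each adjacent pair of characters (1↔2, 3↔4, ...), then take characters alternately from the front and the back (1st, last, 2nd, 2nd-last, ...).
On "psswzkgtqtipfq" that produces "sfpqwispkqzttg".
(Check on "vrteubsciszo": → "rvetbucssioz" → "rzvoeitsbsuc" ✓)

sfpqwispkqzttg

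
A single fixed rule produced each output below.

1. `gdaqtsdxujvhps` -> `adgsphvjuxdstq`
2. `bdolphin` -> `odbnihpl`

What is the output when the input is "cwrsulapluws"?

What's happening: move the first 3 characters to the end (rotate left by 3), then reverse the string.
So "cwrsulapluws" becomes "rwcswulpalus".

rwcswulpalus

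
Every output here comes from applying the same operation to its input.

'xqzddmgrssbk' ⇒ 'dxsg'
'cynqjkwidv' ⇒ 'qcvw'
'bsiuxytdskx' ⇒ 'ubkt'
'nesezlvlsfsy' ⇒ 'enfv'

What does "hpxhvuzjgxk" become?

hhxz

Each output is the input with this applied: keep one character in every 3, starting at position 1 (positions 1st, 4th, 7th, ...), then swap each adjacent pair of characters (1↔2, 3↔4, ...).
Starting from "hpxhvuzjgxk": after the first operation, "hhzx"; after the second, "hhxz".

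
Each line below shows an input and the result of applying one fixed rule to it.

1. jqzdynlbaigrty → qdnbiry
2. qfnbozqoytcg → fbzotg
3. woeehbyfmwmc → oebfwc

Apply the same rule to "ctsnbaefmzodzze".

tnafzdz

In each case the input is transformed by: keep every other character starting from the second (positions 2nd, 4th, 6th, ...).
On "ctsnbaefmzodzze" that produces "tnafzdz".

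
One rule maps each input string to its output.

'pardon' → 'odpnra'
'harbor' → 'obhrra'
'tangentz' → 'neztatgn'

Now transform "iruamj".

The pattern: swap the front and back halves of the string, then swap each adjacent pair of characters (1↔2, 3↔4, ...).
On "iruamj": the first step gives "amjiru", and the second then gives "maijur".

maijur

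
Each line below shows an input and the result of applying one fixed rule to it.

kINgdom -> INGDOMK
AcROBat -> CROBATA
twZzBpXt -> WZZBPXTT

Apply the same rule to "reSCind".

ESCINDR

The rule is to move the first character to the end, then convert every letter to uppercase.
"reSCind" → "eSCindr" → "ESCINDR".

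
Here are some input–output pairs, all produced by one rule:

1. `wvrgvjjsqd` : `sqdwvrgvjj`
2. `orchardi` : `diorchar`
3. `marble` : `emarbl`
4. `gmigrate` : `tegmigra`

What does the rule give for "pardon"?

Rule — move the first 2 characters to the end (rotate left by 2), then swap the front and back halves of the string.
Applying both steps to "pardon": "rdonpa", then "npardo".

npardo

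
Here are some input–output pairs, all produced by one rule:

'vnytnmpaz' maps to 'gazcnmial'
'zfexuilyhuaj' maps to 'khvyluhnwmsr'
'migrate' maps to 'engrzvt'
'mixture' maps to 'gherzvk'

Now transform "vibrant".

Looking at the pairs, the operation is to shift every letter 13 places forward in the alphabet (wrapping around) — i.e. ROT13, then move the first 3 characters to the end (rotate left by 3).
On "vibrant": the first step gives "ivoenag", and the second then gives "enagivo".
(Check on "migrate": → "zvtengr" → "engrzvt" ✓)

enagivo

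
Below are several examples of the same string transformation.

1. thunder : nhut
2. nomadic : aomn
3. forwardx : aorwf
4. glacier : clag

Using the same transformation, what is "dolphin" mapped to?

pold

The transformation: delete the last 3 characters, then swap the first and last characters.
On "dolphin" that produces "pold".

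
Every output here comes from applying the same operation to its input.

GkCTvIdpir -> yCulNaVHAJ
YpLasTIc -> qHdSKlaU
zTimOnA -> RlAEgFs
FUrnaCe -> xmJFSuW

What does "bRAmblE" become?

TjsETDw

The transformation: flip the case of every letter, then shift every letter 8 places backward in the alphabet (wrapping around).
For "bRAmblE", step one produces "BraMBLe"; step two turns that into "TjsETDw".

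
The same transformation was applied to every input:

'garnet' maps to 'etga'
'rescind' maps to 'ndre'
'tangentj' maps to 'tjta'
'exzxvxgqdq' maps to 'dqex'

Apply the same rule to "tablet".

The transformation: move the last 2 characters to the front (rotate right by 2), then keep only the first 4 characters.
Working it through for "tablet": intermediate "ettabl", final "etta".

etta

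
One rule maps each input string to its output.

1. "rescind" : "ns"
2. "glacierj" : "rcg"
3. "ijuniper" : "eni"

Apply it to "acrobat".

The rule is to reverse the string, then keep one character in every 3, starting at position 2 (positions 2nd, 5th, 8th, ...).
Applying both steps to "acrobat": "taborca", then "ar".

ar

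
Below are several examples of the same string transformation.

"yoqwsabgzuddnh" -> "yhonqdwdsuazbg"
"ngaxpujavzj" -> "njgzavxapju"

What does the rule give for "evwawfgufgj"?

Looking at the pairs, the operation is to take characters alternately from the front and the back (1st, last, 2nd, 2nd-last, ...).
So "evwawfgufgj" becomes "ejvgwfauwgf".

ejvgwfauwgf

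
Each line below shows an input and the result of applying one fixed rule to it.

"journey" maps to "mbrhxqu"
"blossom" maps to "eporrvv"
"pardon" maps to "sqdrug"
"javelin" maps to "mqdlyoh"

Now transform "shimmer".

vukhlpp

In each case the input is transformed by: shift every letter 3 places forward in the alphabet (wrapping around), then take characters alternately from the front and the back (1st, last, 2nd, 2nd-last, ...).
For "shimmer", step one produces "vklpphu"; step two turns that into "vukhlpp".
(Check on "javelin": → "mdyholq" → "mqdlyoh" ✓)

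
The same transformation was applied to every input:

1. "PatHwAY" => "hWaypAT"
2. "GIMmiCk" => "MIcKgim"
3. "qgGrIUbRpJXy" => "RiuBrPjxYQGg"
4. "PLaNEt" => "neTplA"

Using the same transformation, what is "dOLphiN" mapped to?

PHInDol

Each output is the input with this applied: flip the case of every letter, then move the first 3 characters to the end (rotate left by 3).
Applying both steps to "dOLphiN": "DolPHIn", then "PHInDol".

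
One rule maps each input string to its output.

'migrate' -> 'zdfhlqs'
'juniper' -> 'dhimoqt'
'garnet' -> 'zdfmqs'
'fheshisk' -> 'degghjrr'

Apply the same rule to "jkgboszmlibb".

aaafhijklnry

In each case the input is transformed by: sort the characters into alphabetical order, then shift every letter 1 place backward in the alphabet (wrapping around).
Applying that to "jkgboszmlibb" gives "aaafhijklnry".
(Check on "fheshisk": → "efhhikss" → "degghjrr" ✓)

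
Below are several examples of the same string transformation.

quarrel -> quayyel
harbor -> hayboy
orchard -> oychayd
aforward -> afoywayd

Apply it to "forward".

The transformation: replace every "r" with "y".
Applying that to "forward" gives "foywayd".

foywayd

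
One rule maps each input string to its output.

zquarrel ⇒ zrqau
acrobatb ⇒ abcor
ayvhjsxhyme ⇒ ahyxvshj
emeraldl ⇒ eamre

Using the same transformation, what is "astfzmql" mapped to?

The rule is to delete the last 3 characters, then take characters alternately from the front and the back (1st, last, 2nd, 2nd-last, ...).
For "astfzmql", step one produces "astfz"; step two turns that into "azsft".

azsft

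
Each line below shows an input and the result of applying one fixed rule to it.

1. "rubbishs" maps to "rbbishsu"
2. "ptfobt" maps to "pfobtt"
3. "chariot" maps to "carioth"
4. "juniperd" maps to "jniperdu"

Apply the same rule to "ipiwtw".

The transformation: move the first character to the end, then swap the first and last characters.
Working it through for "ipiwtw": intermediate "piwtwi", final "iiwtwp".

iiwtwp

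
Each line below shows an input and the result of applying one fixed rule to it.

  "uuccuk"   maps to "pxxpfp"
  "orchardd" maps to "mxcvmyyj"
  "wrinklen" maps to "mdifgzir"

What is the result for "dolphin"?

jgkcdiy

In each case the input is transformed by: move the first character to the end, then shift every letter 5 places backward in the alphabet (wrapping around).
On "dolphin": the first step gives "olphind", and the second then gives "jgkcdiy".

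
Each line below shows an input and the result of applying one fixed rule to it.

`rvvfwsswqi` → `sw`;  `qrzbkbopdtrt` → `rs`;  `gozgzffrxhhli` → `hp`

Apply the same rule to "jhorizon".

Rule — shift every letter 1 place forward in the alphabet (wrapping around), then keep only the first 2 characters.
Working it through for "jhorizon": intermediate "kipsjapo", final "ki".

ki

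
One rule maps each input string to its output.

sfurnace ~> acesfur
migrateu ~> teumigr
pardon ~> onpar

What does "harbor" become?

orhar

The rule is to swap the front and back halves of the string, then delete the first character.
"harbor" → "borhar" → "orhar".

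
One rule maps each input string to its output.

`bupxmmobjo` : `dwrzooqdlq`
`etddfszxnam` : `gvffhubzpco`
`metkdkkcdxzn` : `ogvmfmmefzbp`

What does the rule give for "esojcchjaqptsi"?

guqleejlcsrvuk

Rule — shift every letter 2 places forward in the alphabet (wrapping around).
On "esojcchjaqptsi" that produces "guqleejlcsrvuk".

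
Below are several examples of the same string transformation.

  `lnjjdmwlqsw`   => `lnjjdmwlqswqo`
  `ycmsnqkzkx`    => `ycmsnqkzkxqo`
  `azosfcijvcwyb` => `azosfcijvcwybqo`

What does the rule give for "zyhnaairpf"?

zyhnaairpfqo

In each case the input is transformed by: append "qo".
On "zyhnaairpf" that produces "zyhnaairpfqo".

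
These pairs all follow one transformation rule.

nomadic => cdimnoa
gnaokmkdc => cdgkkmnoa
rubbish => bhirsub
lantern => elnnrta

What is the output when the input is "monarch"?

chmnora

The rule is to sort the characters into alphabetical order, then move the first character to the end.
On "monarch": the first step gives "achmnor", and the second then gives "chmnora".
(Check on "gnaokmkdc": → "acdgkkmno" → "cdgkkmnoa" ✓)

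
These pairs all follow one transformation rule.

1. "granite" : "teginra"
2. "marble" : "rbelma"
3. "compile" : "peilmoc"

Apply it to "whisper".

whiprse

In each case the input is transformed by: sort the characters into alphabetical order, then swap the first and last characters.
Starting from "whisper": after the first operation, "ehiprsw"; after the second, "whiprse".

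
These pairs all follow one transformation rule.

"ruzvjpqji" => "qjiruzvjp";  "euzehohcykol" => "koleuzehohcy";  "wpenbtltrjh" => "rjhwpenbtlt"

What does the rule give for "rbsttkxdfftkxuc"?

xucrbsttkxdfftk

Each output is the input with this applied: move the last 3 characters to the front (rotate right by 3).
"rbsttkxdfftkxuc" → "xucrbsttkxdfftk".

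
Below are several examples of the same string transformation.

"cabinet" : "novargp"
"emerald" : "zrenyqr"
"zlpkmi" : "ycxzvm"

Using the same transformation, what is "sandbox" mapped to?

naqobkf

Looking at the pairs, the operation is to move the first character to the end, then shift every letter 13 places forward in the alphabet (wrapping around) — i.e. ROT13.
Starting from "sandbox": after the first operation, "andboxs"; after the second, "naqobkf".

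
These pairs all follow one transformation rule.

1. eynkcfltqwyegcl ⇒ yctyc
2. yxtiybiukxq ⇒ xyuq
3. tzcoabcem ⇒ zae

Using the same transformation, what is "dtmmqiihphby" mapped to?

What's happening: keep one character in every 3, starting at position 2 (positions 2nd, 5th, 8th, ...).
Doing the same to "dtmmqiihphby": "tqhb".

tqhb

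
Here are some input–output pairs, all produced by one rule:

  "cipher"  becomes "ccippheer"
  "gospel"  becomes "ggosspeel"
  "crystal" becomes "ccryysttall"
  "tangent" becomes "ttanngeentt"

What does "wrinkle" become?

wwriinkklee

What's happening: repeat every character 3 times, then keep every other character starting from the first (positions 1st, 3rd, 5th, ...).
On "wrinkle": the first step gives "wwwrrriiinnnkkkllleee", and the second then gives "wwriinkklee".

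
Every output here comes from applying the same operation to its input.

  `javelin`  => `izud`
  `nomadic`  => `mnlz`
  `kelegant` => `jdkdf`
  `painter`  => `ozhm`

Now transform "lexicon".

kdwh

What's happening: delete the last 3 characters, then shift every letter 1 place backward in the alphabet (wrapping around).
For "lexicon", step one produces "lexi"; step two turns that into "kdwh".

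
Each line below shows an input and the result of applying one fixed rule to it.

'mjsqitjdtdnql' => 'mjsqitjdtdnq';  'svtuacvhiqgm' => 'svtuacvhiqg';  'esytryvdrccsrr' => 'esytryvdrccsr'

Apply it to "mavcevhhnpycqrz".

The rule is to delete the last character.
For "mavcevhhnpycqrz" the result is "mavcevhhnpycqr".

mavcevhhnpycqr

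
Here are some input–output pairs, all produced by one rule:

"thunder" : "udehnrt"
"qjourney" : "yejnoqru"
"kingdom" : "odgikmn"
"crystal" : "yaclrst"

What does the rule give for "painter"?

Each output is the input with this applied: sort the characters into alphabetical order, then move the last character to the front.
On "painter": the first step gives "aeinprt", and the second then gives "taeinpr".

taeinpr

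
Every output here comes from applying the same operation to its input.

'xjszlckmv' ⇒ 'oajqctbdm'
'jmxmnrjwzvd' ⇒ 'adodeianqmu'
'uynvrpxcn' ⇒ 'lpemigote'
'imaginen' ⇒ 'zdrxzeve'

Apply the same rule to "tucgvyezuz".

In each case the input is transformed by: shift every letter 9 places backward in the alphabet (wrapping around).
Applying that to "tucgvyezuz" gives "kltxmpvqlq".

kltxmpvqlq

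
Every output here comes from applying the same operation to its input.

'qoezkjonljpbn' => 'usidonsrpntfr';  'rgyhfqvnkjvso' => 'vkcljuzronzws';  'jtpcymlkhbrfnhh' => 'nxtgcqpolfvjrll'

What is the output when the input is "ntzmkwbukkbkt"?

rxdqoafyoofox

What's happening: shift every letter 4 places forward in the alphabet (wrapping around).
"ntzmkwbukkbkt" → "rxdqoafyoofox".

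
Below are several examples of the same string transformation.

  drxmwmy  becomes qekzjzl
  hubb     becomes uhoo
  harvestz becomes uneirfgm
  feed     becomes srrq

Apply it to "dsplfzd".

Looking at the pairs, the operation is to shift every letter 13 places forward in the alphabet (wrapping around) — i.e. ROT13.
"dsplfzd" → "qfcysmq".

qfcysmq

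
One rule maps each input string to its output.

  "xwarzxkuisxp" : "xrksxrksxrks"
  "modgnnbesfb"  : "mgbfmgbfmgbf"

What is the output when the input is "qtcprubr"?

Each output is the input with this applied: keep one character in every 3, starting at position 1 (positions 1st, 4th, 7th, ...), then write the whole string 3 times in a row.
"qtcprubr" → "qpb" → "qpbqpbqpb".

qpbqpbqpb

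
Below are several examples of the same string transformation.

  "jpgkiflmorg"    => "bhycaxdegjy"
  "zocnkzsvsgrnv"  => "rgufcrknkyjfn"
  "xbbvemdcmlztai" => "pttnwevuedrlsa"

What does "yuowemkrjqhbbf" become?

Looking at the pairs, the operation is to shift every letter 8 places backward in the alphabet (wrapping around).
"yuowemkrjqhbbf" → "qmgowecjbizttx".

qmgowecjbizttx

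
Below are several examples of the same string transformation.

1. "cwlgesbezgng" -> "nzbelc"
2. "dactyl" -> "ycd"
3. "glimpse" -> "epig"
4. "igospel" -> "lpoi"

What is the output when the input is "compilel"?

What's happening: keep every other character starting from the first (positions 1st, 3rd, 5th, ...), then reverse the string.
"compilel" → "cmie" → "eimc".
(Check on "igospel": → "iopl" → "lpoi" ✓)

eimc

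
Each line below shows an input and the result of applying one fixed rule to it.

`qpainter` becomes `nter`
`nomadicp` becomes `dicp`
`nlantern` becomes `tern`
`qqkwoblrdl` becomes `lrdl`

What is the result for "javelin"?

elin

Looking at the pairs, the operation is to keep only the last 4 characters.
"javelin" → "elin".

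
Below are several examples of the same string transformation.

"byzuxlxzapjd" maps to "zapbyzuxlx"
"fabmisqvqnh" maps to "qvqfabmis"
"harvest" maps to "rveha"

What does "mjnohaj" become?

nohmj

The transformation: delete the last 2 characters, then move the last 3 characters to the front (rotate right by 3).
Applying both steps to "mjnohaj": "mjnoh", then "nohmj".
(Check on "fabmisqvqnh": → "fabmisqvq" → "qvqfabmis" ✓)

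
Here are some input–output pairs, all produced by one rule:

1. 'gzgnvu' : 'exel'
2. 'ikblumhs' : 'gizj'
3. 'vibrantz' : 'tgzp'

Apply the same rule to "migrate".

Each output is the input with this applied: shift every letter 2 places backward in the alphabet (wrapping around), then keep only the first 4 characters.
Working it through for "migrate": intermediate "kgepyrc", final "kgep".
(Check on "ikblumhs": → "gizjskfq" → "gizj" ✓)

kgep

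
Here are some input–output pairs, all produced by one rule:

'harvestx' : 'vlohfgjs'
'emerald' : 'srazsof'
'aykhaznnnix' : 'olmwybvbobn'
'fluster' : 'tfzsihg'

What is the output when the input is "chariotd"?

qrvhocfw

Each output is the input with this applied: shift every letter 12 places backward in the alphabet (wrapping around), then take characters alternately from the front and the back (1st, last, 2nd, 2nd-last, ...).
Applying both steps to "chariotd": "qvofwchr", then "qrvhocfw".
(Check on "harvestx": → "vofjsghl" → "vlohfgjs" ✓)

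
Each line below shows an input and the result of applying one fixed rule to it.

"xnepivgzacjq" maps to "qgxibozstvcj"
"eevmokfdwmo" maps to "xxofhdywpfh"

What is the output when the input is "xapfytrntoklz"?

What's happening: shift every letter 7 places backward in the alphabet (wrapping around).
For "xapfytrntoklz" the result is "qtiyrmkgmhdes".

qtiyrmkgmhdes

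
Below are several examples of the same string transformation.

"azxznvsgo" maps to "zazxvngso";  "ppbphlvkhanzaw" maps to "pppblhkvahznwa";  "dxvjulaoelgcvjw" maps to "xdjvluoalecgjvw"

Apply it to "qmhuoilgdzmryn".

Looking at the pairs, the operation is to swap each adjacent pair of characters (1↔2, 3↔4, ...).
"qmhuoilgdzmryn" → "mquhioglzdrmny".

mquhioglzdrmny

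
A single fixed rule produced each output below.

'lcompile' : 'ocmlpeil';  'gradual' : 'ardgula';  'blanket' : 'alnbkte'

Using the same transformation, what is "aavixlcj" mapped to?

vaiaxjlc

Looking at the pairs, the operation is to move the first 2 characters to the end (rotate left by 2), then take characters alternately from the front and the back (1st, last, 2nd, 2nd-last, ...).
On "aavixlcj": the first step gives "vixlcjaa", and the second then gives "vaiaxjlc".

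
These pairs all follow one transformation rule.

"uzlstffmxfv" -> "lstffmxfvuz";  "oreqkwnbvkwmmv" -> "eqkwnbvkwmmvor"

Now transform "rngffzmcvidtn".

gffzmcvidtnrn

In each case the input is transformed by: move the first 2 characters to the end (rotate left by 2).
Doing the same to "rngffzmcvidtn": "gffzmcvidtnrn".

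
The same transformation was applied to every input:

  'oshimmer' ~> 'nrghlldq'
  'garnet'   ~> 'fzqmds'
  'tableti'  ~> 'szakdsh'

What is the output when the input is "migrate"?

In each case the input is transformed by: shift every letter 1 place backward in the alphabet (wrapping around).
Doing the same to "migrate": "lhfqzsd".

lhfqzsd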